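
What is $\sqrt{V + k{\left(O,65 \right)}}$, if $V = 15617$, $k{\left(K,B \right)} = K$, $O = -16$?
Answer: $\sqrt{15601} \approx 124.9$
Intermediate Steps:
$\sqrt{V + k{\left(O,65 \right)}} = \sqrt{15617 - 16} = \sqrt{15601}$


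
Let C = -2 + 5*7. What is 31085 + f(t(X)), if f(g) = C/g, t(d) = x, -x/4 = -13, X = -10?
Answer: 1616453/52 ≈ 31086.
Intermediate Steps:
x = 52 (x = -4*(-13) = 52)
t(d) = 52
C = 33 (C = -2 + 35 = 33)
f(g) = 33/g
31085 + f(t(X)) = 31085 + 33/52 = 1616453/52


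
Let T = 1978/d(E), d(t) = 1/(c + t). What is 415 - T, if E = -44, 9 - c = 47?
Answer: 162611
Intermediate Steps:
c = -38 (c = 9 - 1*47 = 9 - 47 = -38)
d(t) = 1/(-38 + t)
T = -162196 (T = 1978/(1/(-38 - 44)) = 1978/(1/(-82)) = 1978/(-1/82) = 1978*(-82) = -162196)
415 - T = 415 - 1*(-162196) = 415 + 162196 = 162611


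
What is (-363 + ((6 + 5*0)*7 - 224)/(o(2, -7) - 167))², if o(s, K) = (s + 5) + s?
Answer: 817159396/6241 ≈ 1.3093e+5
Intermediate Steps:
o(s, K) = 5 + 2*s (o(s, K) = (5 + s) + s = 5 + 2*s)
(-363 + ((6 + 5*0)*7 - 224)/(o(2, -7) - 167))² = (-363 + ((6 + 5*0)*7 - 224)/((5 + 2*2) - 167))² = (-363 + ((6 + 0)*7 - 224)/((5 + 4) - 167))² = (-363 + (6*7 - 224)/(9 - 167))² = (-363 + (42 - 224)/(-158))² = (-363 - 182*(-1/158))² = (-363 + 91/79)² = (-28586/79)² = 817159396/6241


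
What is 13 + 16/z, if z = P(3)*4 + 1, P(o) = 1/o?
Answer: 139/7 ≈ 19.857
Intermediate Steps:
z = 7/3 (z = 4/3 + 1 = 7/3 ≈ 2.3333)
13 + 16/z = 13 + 16/(7/3) = 13 + 16*(3/7) = 13 + 48/7 = 139/7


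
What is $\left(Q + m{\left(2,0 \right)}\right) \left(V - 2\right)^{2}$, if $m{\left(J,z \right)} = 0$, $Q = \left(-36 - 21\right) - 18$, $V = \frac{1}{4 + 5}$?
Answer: $- \frac{7225}{27} \approx -267.59$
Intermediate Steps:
$V = \frac{1}{9} \approx 0.11111$
$Q = -75$ ($Q = -57 - 18 = -75$)
$\left(Q + m{\left(2,0 \right)}\right) \left(V - 2\right)^{2} = \left(-75 + 0\right) \left(\frac{1}{9} - 2\right)^{2} = - 75 \left(- \frac{17}{9}\right)^{2} = \left(-75\right) \frac{289}{81} = - \frac{7225}{27}$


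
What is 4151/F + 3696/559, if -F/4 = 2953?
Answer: 41336743/6602908 ≈ 6.2604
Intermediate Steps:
F = -11812 (F = -4*2953 = -11812)
4151/F + 3696/559 = 4151/(-11812) + 3696/559 = 4151*(-1/11812) + 3696*(1/559) = -4151/11812 + 3696/559 = 41336743/6602908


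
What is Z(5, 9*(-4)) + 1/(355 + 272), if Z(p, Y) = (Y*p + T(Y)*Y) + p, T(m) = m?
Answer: 702868/627 ≈ 1121.0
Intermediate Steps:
Z(p, Y) = p + Y**2 + Y*p (Z(p, Y) = (Y*p + Y*Y) + p = (Y*p + Y**2) + p = (Y**2 + Y*p) + p = p + Y**2 + Y*p)
Z(5, 9*(-4)) + 1/(355 + 272) = (5 + (9*(-4))**2 + (9*(-4))*5) + 1/(355 + 272) = (5 + (-36)**2 - 36*5) + 1/627 = (5 + 1296 - 180) + 1/627 = 1121 + 1/627 = 702868/627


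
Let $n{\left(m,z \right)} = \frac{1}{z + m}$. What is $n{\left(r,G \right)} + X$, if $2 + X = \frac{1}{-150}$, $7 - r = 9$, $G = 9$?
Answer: $- \frac{1957}{1050} \approx -1.8638$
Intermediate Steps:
$r = -2$ ($r = 7 - 9 = -2$)
$X = - \frac{301}{150}$ ($X = -2 + \frac{1}{-150} = -2 - \frac{1}{150} = - \frac{301}{150} \approx -2.0067$)
$n{\left(m,z \right)} = \frac{1}{m + z}$
$n{\left(r,G \right)} + X = \frac{1}{-2 + 9} - \frac{301}{150} = \frac{1}{7} - \frac{301}{150} = - \frac{1957}{1050}$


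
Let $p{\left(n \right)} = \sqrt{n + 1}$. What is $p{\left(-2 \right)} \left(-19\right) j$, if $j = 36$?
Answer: $- 684 i \approx - 684.0 i$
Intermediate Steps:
$p{\left(n \right)} = \sqrt{1 + n}$
$p{\left(-2 \right)} \left(-19\right) j = \sqrt{1 - 2} \left(-19\right) 36 = \sqrt{-1} \left(-19\right) 36 = i \left(-19\right) 36 = - 19 i 36 = - 684 i$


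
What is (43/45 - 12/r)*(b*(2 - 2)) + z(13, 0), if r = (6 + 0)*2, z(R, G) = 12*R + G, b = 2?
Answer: 156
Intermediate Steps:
z(R, G) = G + 12*R
r = 12 (r = 6*2 = 12)
(43/45 - 12/r)*(b*(2 - 2)) + z(13, 0) = (43/45 - 12/12)*(2*(2 - 2)) + (0 + 12*13) = (43*(1/45) - 12*1/12)*(2*0) + (0 + 156) = (43/45 - 1)*0 + 156 = -2/45*0 + 156 = 0 + 156 = 156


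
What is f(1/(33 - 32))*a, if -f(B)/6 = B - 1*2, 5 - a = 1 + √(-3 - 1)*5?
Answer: 24 - 60*I ≈ 24.0 - 60.0*I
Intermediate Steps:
a = 4 - 10*I (a = 5 - (1 + √(-3 - 1)*5) = 5 - (1 + √(-4)*5) = 5 - (1 + (2*I)*5) = 5 - (1 + 10*I) = 5 + (-1 - 10*I) = 4 - 10*I ≈ 4.0 - 10.0*I)
f(B) = 12 - 6*B (f(B) = -6*(B - 1*2) = -6*(B - 2) = -6*(-2 + B) = 12 - 6*B)
f(1/(33 - 32))*a = (12 - 6/(33 - 32))*(4 - 10*I) = (12 - 6/1)*(4 - 10*I) = (12 - 6*1)*(4 - 10*I) = (12 - 6)*(4 - 10*I) = 6*(4 - 10*I) = 24 - 60*I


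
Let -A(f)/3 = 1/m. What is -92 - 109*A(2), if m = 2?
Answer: 143/2 ≈ 71.500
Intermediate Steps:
A(f) = -3/2
-92 - 109*A(2) = -92 - 109*(-3/2) = -92 + 327/2 = 143/2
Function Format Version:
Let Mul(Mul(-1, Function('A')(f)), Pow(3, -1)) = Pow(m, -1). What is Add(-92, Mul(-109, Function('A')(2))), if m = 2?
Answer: Rational(143, 2) ≈ 71.500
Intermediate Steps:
Function('A')(f) = Rational(-3, 2) (Function('A')(f) = Mul(-3, Pow(2, -1)) = Mul(-3, Rational(1, 2)) = Rational(-3, 2))
Add(-92, Mul(-109, Function('A')(2))) = Add(-92, Mul(-109, Rational(-3, 2))) = Add(-92, Rational(327, 2)) = Rational(143, 2)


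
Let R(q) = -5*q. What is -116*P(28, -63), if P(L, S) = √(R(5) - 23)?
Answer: -464*I*√3 ≈ -803.67*I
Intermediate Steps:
P(L, S) = 4*I*√3 (P(L, S) = √(-5*5 - 23) = √(-25 - 23) = √(-48) = 4*I*√3)
-116*P(28, -63) = -464*I*√3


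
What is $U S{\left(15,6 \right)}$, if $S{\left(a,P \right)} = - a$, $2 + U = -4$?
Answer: $90$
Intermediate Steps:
$U = -6$ ($U = -2 - 4 = -6$)
$U S{\left(15,6 \right)} = - 6 \left(\left(-1\right) 15\right) = \left(-6\right) \left(-15\right) = 90$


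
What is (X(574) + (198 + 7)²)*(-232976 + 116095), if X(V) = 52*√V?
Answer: -4911924025 - 6077812*√574 ≈ -5.0575e+9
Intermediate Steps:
(X(574) + (198 + 7)²)*(-232976 + 116095) = (52*√574 + (198 + 7)²)*(-232976 + 116095) = (52*√574 + 205²)*(-116881) = (52*√574 + 42025)*(-116881) = (42025 + 52*√574)*(-116881) = -4911924025 - 6077812*√574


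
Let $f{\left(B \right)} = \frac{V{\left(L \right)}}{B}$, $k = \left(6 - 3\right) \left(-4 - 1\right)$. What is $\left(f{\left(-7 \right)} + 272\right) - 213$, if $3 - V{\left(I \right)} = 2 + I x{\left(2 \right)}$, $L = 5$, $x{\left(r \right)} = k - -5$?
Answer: $\frac{362}{7} \approx 51.714$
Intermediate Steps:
$k = -15$ ($k = 3 \left(-5\right) = -15$)
$x{\left(r \right)} = -10$ ($x{\left(r \right)} = -15 - -5 = -15 + 5 = -10$)
$V{\left(I \right)} = 1 + 10 I$ ($V{\left(I \right)} = 3 - \left(2 + I \left(-10\right)\right) = 3 - \left(2 - 10 I\right) = 3 + \left(-2 + 10 I\right) = 1 + 10 I$)
$f{\left(B \right)} = \frac{51}{B}$ ($f{\left(B \right)} = \frac{1 + 10 \cdot 5}{B} = \frac{1 + 50}{B} = \frac{51}{B}$)
$\left(f{\left(-7 \right)} + 272\right) - 213 = \left(\frac{51}{-7} + 272\right) - 213 = \left(51 \left(- \frac{1}{7}\right) + 272\right) - 213 = \left(- \frac{51}{7} + 272\right) - 213 = \frac{1853}{7} - 213 = \frac{362}{7}$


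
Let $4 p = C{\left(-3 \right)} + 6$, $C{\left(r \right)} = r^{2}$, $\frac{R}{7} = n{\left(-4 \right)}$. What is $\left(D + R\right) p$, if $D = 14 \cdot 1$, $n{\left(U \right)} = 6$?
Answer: $210$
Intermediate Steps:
$R = 42$ ($R = 7 \cdot 6 = 42$)
$D = 14$
$p = \frac{15}{4}$ ($p = \frac{\left(-3\right)^{2} + 6}{4} = \frac{9 + 6}{4} = \frac{1}{4} \cdot 15 = \frac{15}{4} \approx 3.75$)
$\left(D + R\right) p = \left(14 + 42\right) \frac{15}{4} = 56 \cdot \frac{15}{4} = 210$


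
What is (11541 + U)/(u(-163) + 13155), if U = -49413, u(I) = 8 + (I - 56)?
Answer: -2367/809 ≈ -2.9258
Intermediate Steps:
u(I) = -48 + I (u(I) = 8 + (-56 + I) = -48 + I)
(11541 + U)/(u(-163) + 13155) = (11541 - 49413)/((-48 - 163) + 13155) = -37872/(-211 + 13155) = -37872/12944 = -37872*1/12944 = -2367/809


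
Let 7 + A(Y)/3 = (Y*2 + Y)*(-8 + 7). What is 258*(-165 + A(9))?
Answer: -68886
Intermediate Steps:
A(Y) = -21 - 9*Y (A(Y) = -21 + 3*((Y*2 + Y)*(-8 + 7)) = -21 + 3*((2*Y + Y)*(-1)) = -21 + 3*((3*Y)*(-1)) = -21 + 3*(-3*Y) = -21 - 9*Y)
258*(-165 + A(9)) = 258*(-165 + (-21 - 9*9)) = 258*(-165 + (-21 - 81)) = 258*(-165 - 102) = 258*(-267) = -68886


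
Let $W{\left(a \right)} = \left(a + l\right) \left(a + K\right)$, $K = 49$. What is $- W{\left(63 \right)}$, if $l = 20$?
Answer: $-9296$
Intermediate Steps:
$W{\left(a \right)} = \left(20 + a\right) \left(49 + a\right)$ ($W{\left(a \right)} = \left(a + 20\right) \left(a + 49\right) = \left(20 + a\right) \left(49 + a\right)$)
$- W{\left(63 \right)} = - (980 + 63^{2} + 69 \cdot 63) = - (980 + 3969 + 4347) = \left(-1\right) 9296 = -9296$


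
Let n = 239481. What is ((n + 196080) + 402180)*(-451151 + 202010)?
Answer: -208715630481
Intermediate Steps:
((n + 196080) + 402180)*(-451151 + 202010) = ((239481 + 196080) + 402180)*(-451151 + 202010) = (435561 + 402180)*(-249141) = 837741*(-249141) = -208715630481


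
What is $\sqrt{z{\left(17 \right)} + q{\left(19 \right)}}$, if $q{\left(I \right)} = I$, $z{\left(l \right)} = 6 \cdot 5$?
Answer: $7$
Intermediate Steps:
$z{\left(l \right)} = 30$
$\sqrt{z{\left(17 \right)} + q{\left(19 \right)}} = \sqrt{30 + 19} = \sqrt{49} = 7$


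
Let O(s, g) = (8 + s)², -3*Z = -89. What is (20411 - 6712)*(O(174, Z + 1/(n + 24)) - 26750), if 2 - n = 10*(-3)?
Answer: 87317426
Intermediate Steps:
Z = 89/3 (Z = -⅓*(-89) = 89/3 ≈ 29.667)
n = 32 (n = 2 - 10*(-3) = 2 - 1*(-30) = 2 + 30 = 32)
(20411 - 6712)*(O(174, Z + 1/(n + 24)) - 26750) = (20411 - 6712)*((8 + 174)² - 26750) = 13699*(182² - 26750) = 13699*(33124 - 26750) = 13699*6374 = 87317426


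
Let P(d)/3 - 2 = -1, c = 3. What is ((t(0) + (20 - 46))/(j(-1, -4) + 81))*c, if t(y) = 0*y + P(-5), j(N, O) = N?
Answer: -69/80 ≈ -0.86250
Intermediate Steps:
P(d) = 3 (P(d) = 6 + 3*(-1) = 6 - 3 = 3)
t(y) = 3 (t(y) = 0*y + 3 = 0 + 3 = 3)
((t(0) + (20 - 46))/(j(-1, -4) + 81))*c = ((3 + (20 - 46))/(-1 + 81))*3 = ((3 - 26)/80)*3 = -23*1/80*3 = -23/80*3 = -69/80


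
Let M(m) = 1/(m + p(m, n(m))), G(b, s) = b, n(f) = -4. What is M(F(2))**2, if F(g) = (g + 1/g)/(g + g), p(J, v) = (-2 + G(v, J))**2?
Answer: 64/85849 ≈ 0.00074549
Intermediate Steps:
p(J, v) = (-2 + v)**2
F(g) = (g + 1/g)/(2*g) (F(g) = (g + 1/g)/((2*g)) = (g + 1/g)*(1/(2*g)) = (g + 1/g)/(2*g))
M(m) = 1/(36 + m) (M(m) = 1/(m + (-2 - 4)**2) = 1/(m + (-6)**2) = 1/(m + 36) = 1/(36 + m))
M(F(2))**2 = (1/(36 + (1/2)*(1 + 2**2)/2**2))**2 = (1/(36 + (1/2)*(1/4)*(1 + 4)))**2 = (1/(36 + (1/2)*(1/4)*5))**2 = (1/(36 + 5/8))**2 = (1/(293/8))**2 = (8/293)**2 = 64/85849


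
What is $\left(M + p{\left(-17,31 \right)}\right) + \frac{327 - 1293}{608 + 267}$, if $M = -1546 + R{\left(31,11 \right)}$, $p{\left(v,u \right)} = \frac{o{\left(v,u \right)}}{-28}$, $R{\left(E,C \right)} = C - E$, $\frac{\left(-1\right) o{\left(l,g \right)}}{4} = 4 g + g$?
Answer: $- \frac{1351841}{875} \approx -1545.0$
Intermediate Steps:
$o{\left(l,g \right)} = - 20 g$ ($o{\left(l,g \right)} = - 4 \left(4 g + g\right) = - 4 \cdot 5 g = - 20 g$)
$p{\left(v,u \right)} = \frac{5 u}{7}$ ($p{\left(v,u \right)} = \frac{\left(-20\right) u}{-28} = - 20 u \left(- \frac{1}{28}\right) = \frac{5 u}{7}$)
$M = -1566$ ($M = -1546 + \left(11 - 31\right) = -1546 - 20 = -1566$)
$\left(M + p{\left(-17,31 \right)}\right) + \frac{327 - 1293}{608 + 267} = \left(-1566 + \frac{5}{7} \cdot 31\right) + \frac{327 - 1293}{608 + 267} = \left(-1566 + \frac{155}{7}\right) - \frac{966}{875} = - \frac{10807}{7} - \frac{138}{125} = - \frac{1351841}{875}$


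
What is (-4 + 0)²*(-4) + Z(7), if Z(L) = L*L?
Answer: -15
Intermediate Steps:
Z(L) = L²
(-4 + 0)²*(-4) + Z(7) = (-4 + 0)²*(-4) + 7² = (-4)²*(-4) + 49 = 16*(-4) + 49 = -64 + 49 = -15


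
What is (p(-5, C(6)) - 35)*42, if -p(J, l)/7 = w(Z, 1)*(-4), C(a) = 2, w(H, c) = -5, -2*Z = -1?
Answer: -7350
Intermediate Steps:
Z = 1/2 (Z = -1/2*(-1) = 1/2 ≈ 0.50000)
p(J, l) = -140 (p(J, l) = -(-35)*(-4) = -7*20 = -140)
(p(-5, C(6)) - 35)*42 = (-140 - 35)*42 = -175*42 = -7350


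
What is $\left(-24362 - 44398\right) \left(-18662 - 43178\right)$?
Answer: $4252118400$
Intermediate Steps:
$\left(-24362 - 44398\right) \left(-18662 - 43178\right) = \left(-68760\right) \left(-61840\right) = 4252118400$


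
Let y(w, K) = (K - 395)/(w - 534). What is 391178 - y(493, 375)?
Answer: 16038278/41 ≈ 3.9118e+5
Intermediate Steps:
y(w, K) = (-395 + K)/(-534 + w)
391178 - y(493, 375) = 391178 - (-395 + 375)/(-534 + 493) = 391178 - (-20)/(-41) = 391178 - (-1)*(-20)/41 = 391178 - 1*20/41 = 391178 - 20/41 = 16038278/41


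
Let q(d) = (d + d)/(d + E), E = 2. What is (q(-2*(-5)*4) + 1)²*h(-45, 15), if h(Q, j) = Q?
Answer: -18605/49 ≈ -379.69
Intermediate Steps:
q(d) = 2*d/(2 + d) (q(d) = (d + d)/(d + 2) = (2*d)/(2 + d) = 2*d/(2 + d))
(q(-2*(-5)*4) + 1)²*h(-45, 15) = (2*(-2*(-5)*4)/(2 - 2*(-5)*4) + 1)²*(-45) = (2*(10*4)/(2 + 10*4) + 1)²*(-45) = (2*40/(2 + 40) + 1)²*(-45) = (2*40/42 + 1)²*(-45) = (2*40*(1/42) + 1)²*(-45) = (40/21 + 1)²*(-45) = (61/21)²*(-45) = (3721/441)*(-45) = -18605/49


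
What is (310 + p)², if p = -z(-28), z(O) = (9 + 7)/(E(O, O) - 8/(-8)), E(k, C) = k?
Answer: 70324996/729 ≈ 96468.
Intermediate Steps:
z(O) = 16/(1 + O) (z(O) = (9 + 7)/(O - 8/(-8)) = 16/(O - 8*(-⅛)) = 16/(O + 1) = 16/(1 + O))
p = 16/27 (p = -16/(1 - 28) = -16/(-27) = -16*(-1)/27 = -1*(-16/27) = 16/27 ≈ 0.59259)
(310 + p)² = (310 + 16/27)² = (8386/27)² = 70324996/729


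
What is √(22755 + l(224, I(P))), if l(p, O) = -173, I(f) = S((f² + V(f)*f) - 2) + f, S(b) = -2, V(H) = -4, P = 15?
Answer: √22582 ≈ 150.27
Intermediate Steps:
I(f) = -2 + f
√(22755 + l(224, I(P))) = √(22755 - 173) = √22582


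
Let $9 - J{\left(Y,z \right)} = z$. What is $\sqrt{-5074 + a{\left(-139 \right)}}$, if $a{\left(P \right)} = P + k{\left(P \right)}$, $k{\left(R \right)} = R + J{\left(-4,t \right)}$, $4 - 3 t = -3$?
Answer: $\frac{2 i \sqrt{12027}}{3} \approx 73.112 i$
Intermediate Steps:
$t = \frac{7}{3}$ ($t = \frac{4}{3} - -1 = \frac{4}{3} + 1 = \frac{7}{3} \approx 2.3333$)
$J{\left(Y,z \right)} = 9 - z$
$k{\left(R \right)} = \frac{20}{3} + R$ ($k{\left(R \right)} = R + \left(9 - \frac{7}{3}\right) = R + \frac{20}{3} = \frac{20}{3} + R$)
$a{\left(P \right)} = \frac{20}{3} + 2 P$ ($a{\left(P \right)} = P + \left(\frac{20}{3} + P\right) = \frac{20}{3} + 2 P$)
$\sqrt{-5074 + a{\left(-139 \right)}} = \sqrt{-5074 + \left(\frac{20}{3} + 2 \left(-139\right)\right)} = \sqrt{-5074 + \left(\frac{20}{3} - 278\right)} = \sqrt{-5074 - \frac{814}{3}} = \sqrt{- \frac{16036}{3}} = \frac{2 i \sqrt{12027}}{3}$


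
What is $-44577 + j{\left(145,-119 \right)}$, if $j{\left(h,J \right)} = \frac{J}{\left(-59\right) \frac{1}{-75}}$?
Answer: $- \frac{2638968}{59} \approx -44728.0$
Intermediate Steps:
$j{\left(h,J \right)} = \frac{75 J}{59}$ ($j{\left(h,J \right)} = \frac{J}{\left(-59\right) \left(- \frac{1}{75}\right)} = \frac{J}{\frac{59}{75}} = J \frac{75}{59} = \frac{75 J}{59}$)
$-44577 + j{\left(145,-119 \right)} = -44577 + \frac{75}{59} \left(-119\right) = -44577 - \frac{8925}{59} = - \frac{2638968}{59}$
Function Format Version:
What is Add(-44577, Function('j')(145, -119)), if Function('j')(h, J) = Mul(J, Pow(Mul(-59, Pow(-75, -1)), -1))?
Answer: Rational(-2638968, 59) ≈ -44728.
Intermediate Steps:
Function('j')(h, J) = Mul(Rational(75, 59), J) (Function('j')(h, J) = Mul(J, Pow(Mul(-59, Rational(-1, 75)), -1)) = Mul(J, Pow(Rational(59, 75), -1)) = Mul(J, Rational(75, 59)) = Mul(Rational(75, 59), J))
Add(-44577, Function('j')(145, -119)) = Add(-44577, Mul(Rational(75, 59), -119)) = Add(-44577, Rational(-8925, 59)) = Rational(-2638968, 59)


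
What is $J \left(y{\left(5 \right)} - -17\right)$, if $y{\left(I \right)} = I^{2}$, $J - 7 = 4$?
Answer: $462$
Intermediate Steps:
$J = 11$ ($J = 7 + 4 = 11$)
$J \left(y{\left(5 \right)} - -17\right) = 11 \left(5^{2} - -17\right) = 11 \left(25 + 17\right) = 11 \cdot 42 = 462$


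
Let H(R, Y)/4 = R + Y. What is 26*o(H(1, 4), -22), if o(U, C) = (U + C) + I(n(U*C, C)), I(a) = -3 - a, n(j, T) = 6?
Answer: -286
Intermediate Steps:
H(R, Y) = 4*R + 4*Y (H(R, Y) = 4*(R + Y) = 4*R + 4*Y)
o(U, C) = -9 + C + U (o(U, C) = (U + C) + (-3 - 1*6) = (C + U) + (-3 - 6) = (C + U) - 9 = -9 + C + U)
26*o(H(1, 4), -22) = 26*(-9 - 22 + (4*1 + 4*4)) = 26*(-9 - 22 + (4 + 16)) = 26*(-9 - 22 + 20) = 26*(-11) = -286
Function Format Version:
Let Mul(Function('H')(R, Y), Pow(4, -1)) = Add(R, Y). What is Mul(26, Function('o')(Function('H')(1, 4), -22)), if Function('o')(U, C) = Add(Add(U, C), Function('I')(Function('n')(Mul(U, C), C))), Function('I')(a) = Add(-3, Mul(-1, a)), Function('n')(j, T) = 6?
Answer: -286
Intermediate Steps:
Function('H')(R, Y) = Add(Mul(4, R), Mul(4, Y)) (Function('H')(R, Y) = Mul(4, Add(R, Y)) = Add(Mul(4, R), Mul(4, Y)))
Function('o')(U, C) = Add(-9, C, U) (Function('o')(U, C) = Add(Add(U, C), Add(-3, Mul(-1, 6))) = Add(Add(C, U), Add(-3, -6)) = Add(Add(C, U), -9) = Add(-9, C, U))
Mul(26, Function('o')(Function('H')(1, 4), -22)) = Mul(26, Add(-9, -22, Add(Mul(4, 1), Mul(4, 4)))) = Mul(26, Add(-9, -22, Add(4, 16))) = Mul(26, Add(-9, -22, 20)) = Mul(26, -11) = -286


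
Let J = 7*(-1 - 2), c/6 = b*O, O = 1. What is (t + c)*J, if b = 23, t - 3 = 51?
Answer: -4032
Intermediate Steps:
t = 54 (t = 3 + 51 = 54)
c = 138 (c = 6*(23*1) = 6*23 = 138)
J = -21 (J = 7*(-3) = -21)
(t + c)*J = (54 + 138)*(-21) = 192*(-21) = -4032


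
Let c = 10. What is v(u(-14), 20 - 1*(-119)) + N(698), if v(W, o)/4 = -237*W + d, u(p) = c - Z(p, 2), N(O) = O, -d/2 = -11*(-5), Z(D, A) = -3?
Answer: -12066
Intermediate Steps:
d = -110 (d = -(-22)*(-5) = -2*55 = -110)
u(p) = 13 (u(p) = 10 - 1*(-3) = 10 + 3 = 13)
v(W, o) = -440 - 948*W (v(W, o) = 4*(-237*W - 110) = 4*(-110 - 237*W) = -440 - 948*W)
v(u(-14), 20 - 1*(-119)) + N(698) = (-440 - 948*13) + 698 = (-440 - 12324) + 698 = -12764 + 698 = -12066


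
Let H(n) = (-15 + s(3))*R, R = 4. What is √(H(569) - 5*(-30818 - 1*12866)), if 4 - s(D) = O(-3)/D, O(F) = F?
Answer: 2*√54595 ≈ 467.31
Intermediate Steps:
s(D) = 4 + 3/D (s(D) = 4 - (-3)/D = 4 + 3/D)
H(n) = -40 (H(n) = (-15 + (4 + 3/3))*4 = (-15 + (4 + 3*(⅓)))*4 = (-15 + (4 + 1))*4 = (-15 + 5)*4 = -10*4 = -40)
√(H(569) - 5*(-30818 - 1*12866)) = √(-40 - 5*(-30818 - 1*12866)) = √(-40 - 5*(-30818 - 12866)) = √(-40 - 5*(-43684)) = √(-40 + 218420) = √218380 = 2*√54595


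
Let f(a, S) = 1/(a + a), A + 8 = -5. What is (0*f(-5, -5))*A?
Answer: 0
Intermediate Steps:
A = -13 (A = -8 - 5 = -13)
f(a, S) = 1/(2*a)
(0*f(-5, -5))*A = (0*((½)/(-5)))*(-13) = (0*((½)*(-⅕)))*(-13) = (0*(-⅒))*(-13) = 0*(-13) = 0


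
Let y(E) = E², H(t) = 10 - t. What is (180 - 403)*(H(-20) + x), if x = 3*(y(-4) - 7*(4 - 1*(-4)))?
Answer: 20070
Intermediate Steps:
x = -120 (x = 3*((-4)² - 7*(4 - 1*(-4))) = 3*(16 - 7*(4 + 4)) = 3*(16 - 7*8) = 3*(16 - 56) = 3*(-40) = -120)
(180 - 403)*(H(-20) + x) = (180 - 403)*((10 - 1*(-20)) - 120) = -223*((10 + 20) - 120) = -223*(30 - 120) = -223*(-90) = 20070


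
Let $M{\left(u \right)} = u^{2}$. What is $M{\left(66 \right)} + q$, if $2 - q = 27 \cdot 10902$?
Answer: $-289996$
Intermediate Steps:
$q = -294352$ ($q = 2 - 27 \cdot 10902 = 2 - 294354 = -294352$)
$M{\left(66 \right)} + q = 66^{2} - 294352 = 4356 - 294352 = -289996$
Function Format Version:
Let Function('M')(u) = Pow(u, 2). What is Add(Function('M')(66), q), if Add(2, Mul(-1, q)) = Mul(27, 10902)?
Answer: -289996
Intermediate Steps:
q = -294352 (q = Add(2, Mul(-1, Mul(27, 10902))) = Add(2, Mul(-1, 294354)) = Add(2, -294354) = -294352)
Add(Function('M')(66), q) = Add(Pow(66, 2), -294352) = Add(4356, -294352) = -289996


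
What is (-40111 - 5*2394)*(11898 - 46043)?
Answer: 1778305745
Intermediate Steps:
(-40111 - 5*2394)*(11898 - 46043) = (-40111 - 11970)*(-34145) = -52081*(-34145) = 1778305745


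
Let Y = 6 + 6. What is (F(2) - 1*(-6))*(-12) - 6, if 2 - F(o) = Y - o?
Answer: 18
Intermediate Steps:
Y = 12
F(o) = -10 + o (F(o) = 2 - (12 - o) = 2 + (-12 + o) = -10 + o)
(F(2) - 1*(-6))*(-12) - 6 = ((-10 + 2) - 1*(-6))*(-12) - 6 = (-8 + 6)*(-12) - 6 = -2*(-12) - 6 = 24 - 6 = 18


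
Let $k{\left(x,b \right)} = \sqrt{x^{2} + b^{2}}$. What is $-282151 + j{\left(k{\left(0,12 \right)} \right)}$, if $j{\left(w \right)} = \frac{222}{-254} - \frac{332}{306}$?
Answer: $- \frac{5482514146}{19431} \approx -2.8215 \cdot 10^{5}$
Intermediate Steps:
$k{\left(x,b \right)} = \sqrt{b^{2} + x^{2}}$
$j{\left(w \right)} = - \frac{38065}{19431}$ ($j{\left(w \right)} = 222 \left(- \frac{1}{254}\right) - \frac{166}{153} = - \frac{111}{127} - \frac{166}{153} = - \frac{38065}{19431}$)
$-282151 + j{\left(k{\left(0,12 \right)} \right)} = -282151 - \frac{38065}{19431} = - \frac{5482514146}{19431}$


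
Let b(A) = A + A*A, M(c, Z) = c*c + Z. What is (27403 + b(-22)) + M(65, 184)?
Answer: 32274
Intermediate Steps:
M(c, Z) = Z + c² (M(c, Z) = c² + Z = Z + c²)
b(A) = A + A²
(27403 + b(-22)) + M(65, 184) = (27403 - 22*(1 - 22)) + (184 + 65²) = (27403 - 22*(-21)) + (184 + 4225) = (27403 + 462) + 4409 = 27865 + 4409 = 32274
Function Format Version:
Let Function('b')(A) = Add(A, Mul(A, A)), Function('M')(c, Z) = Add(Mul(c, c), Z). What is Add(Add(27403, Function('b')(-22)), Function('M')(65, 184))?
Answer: 32274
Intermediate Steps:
Function('M')(c, Z) = Add(Z, Pow(c, 2)) (Function('M')(c, Z) = Add(Pow(c, 2), Z) = Add(Z, Pow(c, 2)))
Function('b')(A) = Add(A, Pow(A, 2))
Add(Add(27403, Function('b')(-22)), Function('M')(65, 184)) = Add(Add(27403, Mul(-22, Add(1, -22))), Add(184, Pow(65, 2))) = Add(Add(27403, Mul(-22, -21)), Add(184, 4225)) = Add(Add(27403, 462), 4409) = Add(27865, 4409) = 32274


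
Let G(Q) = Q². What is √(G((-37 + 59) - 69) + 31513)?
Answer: √33722 ≈ 183.64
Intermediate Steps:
√(G((-37 + 59) - 69) + 31513) = √(((-37 + 59) - 69)² + 31513) = √((22 - 69)² + 31513) = √((-47)² + 31513) = √(2209 + 31513) = √33722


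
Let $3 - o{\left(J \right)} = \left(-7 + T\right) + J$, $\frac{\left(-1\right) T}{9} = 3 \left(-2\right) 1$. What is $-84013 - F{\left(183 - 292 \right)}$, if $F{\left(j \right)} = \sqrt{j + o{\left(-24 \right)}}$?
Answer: $-84013 - i \sqrt{129} \approx -84013.0 - 11.358 i$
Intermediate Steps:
$T = 54$ ($T = - 9 \cdot 3 \left(-2\right) 1 = - 9 \left(\left(-6\right) 1\right) = \left(-9\right) \left(-6\right) = 54$)
$o{\left(J \right)} = -44 - J$ ($o{\left(J \right)} = 3 - \left(\left(-7 + 54\right) + J\right) = 3 - \left(47 + J\right) = -44 - J$)
$F{\left(j \right)} = \sqrt{-20 + j}$ ($F{\left(j \right)} = \sqrt{j - 20} = \sqrt{-20 + j}$)
$-84013 - F{\left(183 - 292 \right)} = -84013 - \sqrt{-20 + \left(183 - 292\right)} = -84013 - \sqrt{-20 - 109} = -84013 - \sqrt{-129} = -84013 - i \sqrt{129}$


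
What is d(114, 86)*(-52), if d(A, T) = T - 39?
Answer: -2444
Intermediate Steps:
d(A, T) = -39 + T
d(114, 86)*(-52) = (-39 + 86)*(-52) = 47*(-52) = -2444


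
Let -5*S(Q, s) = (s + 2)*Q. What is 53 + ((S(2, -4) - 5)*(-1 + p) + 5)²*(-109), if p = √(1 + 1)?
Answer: -325457/25 + 210588*√2/25 ≈ -1105.6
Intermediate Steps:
S(Q, s) = -Q*(2 + s)/5 (S(Q, s) = -(s + 2)*Q/5 = -(2 + s)*Q/5 = -Q*(2 + s)/5)
p = √2 ≈ 1.4142
53 + ((S(2, -4) - 5)*(-1 + p) + 5)²*(-109) = 53 + ((-⅕*2*(2 - 4) - 5)*(-1 + √2) + 5)²*(-109) = 53 + ((-⅕*2*(-2) - 5)*(-1 + √2) + 5)²*(-109) = 53 + ((⅘ - 5)*(-1 + √2) + 5)²*(-109) = 53 + (-21*(-1 + √2)/5 + 5)²*(-109) = 53 + ((21/5 - 21*√2/5) + 5)²*(-109) = 53 + (46/5 - 21*√2/5)²*(-109) = 53 - 109*(46/5 - 21*√2/5)²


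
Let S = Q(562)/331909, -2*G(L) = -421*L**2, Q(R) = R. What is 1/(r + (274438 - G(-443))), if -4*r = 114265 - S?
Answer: -1327636/54518765277877 ≈ -2.4352e-8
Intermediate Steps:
G(L) = 421*L**2/2 (G(L) = -(-421)*L**2/2 = 421*L**2/2)
S = 562/331909 ≈ 0.0016932
r = -37925581323/1327636 (r = -(114265 - 1*562/331909)/4 = -(114265 - 562/331909)/4 = -1/4*37925581323/331909 = -37925581323/1327636 ≈ -28566.)
1/(r + (274438 - G(-443))) = 1/(-37925581323/1327636 + (274438 - 421*(-443)**2/2)) = 1/(-37925581323/1327636 + (274438 - 421*196249/2)) = 1/(-37925581323/1327636 + (274438 - 1*82620829/2)) = 1/(-37925581323/1327636 + (274438 - 82620829/2)) = 1/(-37925581323/1327636 - 82071953/2) = 1/(-54518765277877/1327636) = -1327636/54518765277877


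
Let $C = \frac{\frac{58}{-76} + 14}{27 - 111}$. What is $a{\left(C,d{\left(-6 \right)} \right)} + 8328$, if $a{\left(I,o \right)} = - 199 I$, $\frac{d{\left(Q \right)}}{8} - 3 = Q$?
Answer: $\frac{26683073}{3192} \approx 8359.4$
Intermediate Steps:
$d{\left(Q \right)} = 24 + 8 Q$
$C = - \frac{503}{3192}$ ($C = \frac{58 \left(- \frac{1}{76}\right) + 14}{-84} = \left(- \frac{29}{38} + 14\right) \left(- \frac{1}{84}\right) = \frac{503}{38} \left(- \frac{1}{84}\right) = - \frac{503}{3192} \approx -0.15758$)
$a{\left(C,d{\left(-6 \right)} \right)} + 8328 = \left(-199\right) \left(- \frac{503}{3192}\right) + 8328 = \frac{100097}{3192} + 8328 = \frac{26683073}{3192}$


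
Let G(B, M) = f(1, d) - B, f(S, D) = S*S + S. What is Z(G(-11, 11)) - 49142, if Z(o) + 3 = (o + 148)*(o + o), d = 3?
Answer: -44959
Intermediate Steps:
f(S, D) = S + S² (f(S, D) = S² + S = S + S²)
G(B, M) = 2 - B (G(B, M) = 1*(1 + 1) - B = 1*2 - B = 2 - B)
Z(o) = -3 + 2*o*(148 + o) (Z(o) = -3 + (o + 148)*(o + o) = -3 + (148 + o)*(2*o) = -3 + 2*o*(148 + o))
Z(G(-11, 11)) - 49142 = (-3 + 2*(2 - 1*(-11))² + 296*(2 - 1*(-11))) - 49142 = (-3 + 2*(2 + 11)² + 296*(2 + 11)) - 49142 = (-3 + 2*13² + 296*13) - 49142 = (-3 + 2*169 + 3848) - 49142 = (-3 + 338 + 3848) - 49142 = 4183 - 49142 = -44959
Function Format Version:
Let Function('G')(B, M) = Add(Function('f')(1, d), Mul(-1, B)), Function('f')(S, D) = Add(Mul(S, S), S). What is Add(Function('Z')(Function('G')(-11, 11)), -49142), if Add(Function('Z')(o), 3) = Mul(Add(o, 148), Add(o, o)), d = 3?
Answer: -44959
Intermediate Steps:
Function('f')(S, D) = Add(S, Pow(S, 2)) (Function('f')(S, D) = Add(Pow(S, 2), S) = Add(S, Pow(S, 2)))
Function('G')(B, M) = Add(2, Mul(-1, B)) (Function('G')(B, M) = Add(Mul(1, Add(1, 1)), Mul(-1, B)) = Add(Mul(1, 2), Mul(-1, B)) = Add(2, Mul(-1, B)))
Function('Z')(o) = Add(-3, Mul(2, o, Add(148, o))) (Function('Z')(o) = Add(-3, Mul(Add(o, 148), Add(o, o))) = Add(-3, Mul(Add(148, o), Mul(2, o))) = Add(-3, Mul(2, o, Add(148, o))))
Add(Function('Z')(Function('G')(-11, 11)), -49142) = Add(Add(-3, Mul(2, Pow(Add(2, Mul(-1, -11)), 2)), Mul(296, Add(2, Mul(-1, -11)))), -49142) = Add(Add(-3, Mul(2, Pow(Add(2, 11), 2)), Mul(296, Add(2, 11))), -49142) = Add(Add(-3, Mul(2, Pow(13, 2)), Mul(296, 13)), -49142) = Add(Add(-3, Mul(2, 169), 3848), -49142) = Add(Add(-3, 338, 3848), -49142) = Add(4183, -49142) = -44959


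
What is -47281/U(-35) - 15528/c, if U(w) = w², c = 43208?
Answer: -257742406/6616225 ≈ -38.956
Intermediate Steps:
-47281/U(-35) - 15528/c = -47281/((-35)²) - 15528/43208 = -47281/1225 - 15528*1/43208 = -47281*1/1225 - 1941/5401 = -47281/1225 - 1941/5401 = -257742406/6616225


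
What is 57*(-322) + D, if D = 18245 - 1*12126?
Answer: -12235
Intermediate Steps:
D = 6119 (D = 18245 - 12126 = 6119)
57*(-322) + D = 57*(-322) + 6119 = -18354 + 6119 = -12235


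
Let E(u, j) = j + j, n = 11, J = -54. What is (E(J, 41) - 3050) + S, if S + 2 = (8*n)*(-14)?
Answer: -4202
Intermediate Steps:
S = -1234 (S = -2 + (8*11)*(-14) = -2 + 88*(-14) = -2 - 1232 = -1234)
E(u, j) = 2*j
(E(J, 41) - 3050) + S = (2*41 - 3050) - 1234 = (82 - 3050) - 1234 = -2968 - 1234 = -4202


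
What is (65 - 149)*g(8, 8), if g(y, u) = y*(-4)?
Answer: 2688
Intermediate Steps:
g(y, u) = -4*y
(65 - 149)*g(8, 8) = (65 - 149)*(-4*8) = -84*(-32) = 2688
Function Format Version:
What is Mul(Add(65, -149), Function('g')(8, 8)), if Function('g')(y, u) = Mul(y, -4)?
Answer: 2688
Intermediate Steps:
Function('g')(y, u) = Mul(-4, y)
Mul(Add(65, -149), Function('g')(8, 8)) = Mul(Add(65, -149), Mul(-4, 8)) = Mul(-84, -32) = 2688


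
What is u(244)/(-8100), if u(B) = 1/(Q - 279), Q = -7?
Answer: 1/2316600 ≈ 4.3167e-7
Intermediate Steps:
u(B) = -1/286 (u(B) = 1/(-7 - 279) = 1/(-286) = -1/286)
u(244)/(-8100) = -1/286/(-8100) = -1/286*(-1/8100) = 1/2316600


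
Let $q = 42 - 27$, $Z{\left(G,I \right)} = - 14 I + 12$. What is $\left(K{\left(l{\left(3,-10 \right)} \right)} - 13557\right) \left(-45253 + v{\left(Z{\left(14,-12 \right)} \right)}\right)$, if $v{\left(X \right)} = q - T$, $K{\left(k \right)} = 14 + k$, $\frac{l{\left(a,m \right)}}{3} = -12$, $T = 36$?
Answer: $614775646$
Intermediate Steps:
$l{\left(a,m \right)} = -36$ ($l{\left(a,m \right)} = 3 \left(-12\right) = -36$)
$Z{\left(G,I \right)} = 12 - 14 I$
$q = 15$
$v{\left(X \right)} = -21$ ($v{\left(X \right)} = 15 - 36 = -21$)
$\left(K{\left(l{\left(3,-10 \right)} \right)} - 13557\right) \left(-45253 + v{\left(Z{\left(14,-12 \right)} \right)}\right) = \left(\left(14 - 36\right) - 13557\right) \left(-45253 - 21\right) = \left(-22 - 13557\right) \left(-45274\right) = \left(-13579\right) \left(-45274\right) = 614775646$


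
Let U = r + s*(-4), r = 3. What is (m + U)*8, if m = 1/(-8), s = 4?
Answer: -105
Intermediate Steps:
m = -1/8 ≈ -0.12500
U = -13 (U = 3 + 4*(-4) = 3 - 16 = -13)
(m + U)*8 = (-1/8 - 13)*8 = -105/8*8 = -105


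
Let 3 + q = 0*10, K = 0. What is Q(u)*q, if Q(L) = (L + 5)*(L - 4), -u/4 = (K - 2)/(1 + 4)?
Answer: 1188/25 ≈ 47.520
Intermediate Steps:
u = 8/5 (u = -4*(0 - 2)/(1 + 4) = -(-8)/5 = -4*(-⅖) = 8/5 ≈ 1.6000)
q = -3 (q = -3 + 0*10 = -3 + 0 = -3)
Q(L) = (-4 + L)*(5 + L) (Q(L) = (5 + L)*(-4 + L) = (-4 + L)*(5 + L))
Q(u)*q = (-20 + 8/5 + (8/5)²)*(-3) = (-20 + 8/5 + 64/25)*(-3) = -396/25*(-3) = 1188/25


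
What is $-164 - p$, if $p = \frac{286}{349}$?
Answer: $- \frac{57522}{349} \approx -164.82$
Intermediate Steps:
$p = \frac{286}{349}$ ($p = 286 \cdot \frac{1}{349} = \frac{286}{349} \approx 0.81948$)
$-164 - p = -164 - \frac{286}{349} = - \frac{57522}{349}$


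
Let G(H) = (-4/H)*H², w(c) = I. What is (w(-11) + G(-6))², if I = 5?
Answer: 841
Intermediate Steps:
w(c) = 5
G(H) = -4*H
(w(-11) + G(-6))² = (5 - 4*(-6))² = (5 + 24)² = 29² = 841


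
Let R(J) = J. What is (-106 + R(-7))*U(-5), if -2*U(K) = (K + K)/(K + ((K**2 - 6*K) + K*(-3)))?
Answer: -113/13 ≈ -8.6923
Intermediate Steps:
U(K) = -K/(K**2 - 8*K) (U(K) = -(K + K)/(2*(K + ((K**2 - 6*K) + K*(-3)))) = -2*K/(2*(K + ((K**2 - 6*K) - 3*K))) = -2*K/(2*(K + (K**2 - 9*K))) = -2*K/(2*(K**2 - 8*K)) = -K/(K**2 - 8*K))
(-106 + R(-7))*U(-5) = (-106 - 7)*(-1/(-8 - 5)) = -(-113)/(-13) = -(-113)*(-1)/13 = -113*1/13 = -113/13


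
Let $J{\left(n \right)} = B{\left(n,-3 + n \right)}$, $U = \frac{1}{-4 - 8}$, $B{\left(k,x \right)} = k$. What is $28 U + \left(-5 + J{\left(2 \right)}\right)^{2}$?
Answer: $\frac{20}{3} \approx 6.6667$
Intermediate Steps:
$U = - \frac{1}{12}$ ($U = \frac{1}{-12} = - \frac{1}{12} \approx -0.083333$)
$J{\left(n \right)} = n$
$28 U + \left(-5 + J{\left(2 \right)}\right)^{2} = 28 \left(- \frac{1}{12}\right) + \left(-5 + 2\right)^{2} = - \frac{7}{3} + \left(-3\right)^{2} = - \frac{7}{3} + 9 = \frac{20}{3}$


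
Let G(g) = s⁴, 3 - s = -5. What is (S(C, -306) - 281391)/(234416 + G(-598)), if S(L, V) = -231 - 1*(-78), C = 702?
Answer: -11731/9938 ≈ -1.1804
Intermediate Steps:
s = 8 (s = 3 - 1*(-5) = 3 + 5 = 8)
S(L, V) = -153 (S(L, V) = -231 + 78 = -153)
G(g) = 4096 (G(g) = 8⁴ = 4096)
(S(C, -306) - 281391)/(234416 + G(-598)) = (-153 - 281391)/(234416 + 4096) = -281544/238512 = -281544*1/238512 = -11731/9938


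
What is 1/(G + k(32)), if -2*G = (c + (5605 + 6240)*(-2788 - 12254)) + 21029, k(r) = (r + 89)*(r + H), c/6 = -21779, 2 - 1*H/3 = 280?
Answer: 2/178088051 ≈ 1.1230e-8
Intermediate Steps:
H = -834 (H = 6 - 3*280 = 6 - 840 = -834)
c = -130674 (c = 6*(-21779) = -130674)
k(r) = (-834 + r)*(89 + r) (k(r) = (r + 89)*(r - 834) = (89 + r)*(-834 + r) = (-834 + r)*(89 + r))
G = 178282135/2 (G = -((-130674 + (5605 + 6240)*(-2788 - 12254)) + 21029)/2 = -((-130674 + 11845*(-15042)) + 21029)/2 = -((-130674 - 178172490) + 21029)/2 = -(-178303164 + 21029)/2 = -½*(-178282135) = 178282135/2 ≈ 8.9141e+7)
1/(G + k(32)) = 1/(178282135/2 + (-74226 + 32² - 745*32)) = 1/(178282135/2 + (-74226 + 1024 - 23840)) = 1/(178282135/2 - 97042) = 1/(178088051/2) = 2/178088051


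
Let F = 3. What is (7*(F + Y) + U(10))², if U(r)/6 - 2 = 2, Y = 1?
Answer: 2704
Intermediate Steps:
U(r) = 24 (U(r) = 12 + 6*2 = 12 + 12 = 24)
(7*(F + Y) + U(10))² = (7*(3 + 1) + 24)² = (7*4 + 24)² = (28 + 24)² = 52² = 2704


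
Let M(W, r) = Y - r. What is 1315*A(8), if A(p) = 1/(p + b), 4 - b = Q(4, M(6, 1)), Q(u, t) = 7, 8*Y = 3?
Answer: 263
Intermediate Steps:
Y = 3/8 (Y = (⅛)*3 = 3/8 ≈ 0.37500)
M(W, r) = 3/8 - r
b = -3 (b = 4 - 1*7 = 4 - 7 = -3)
A(p) = 1/(-3 + p) (A(p) = 1/(p - 3) = 1/(-3 + p))
1315*A(8) = 1315/(-3 + 8) = 1315/5 = 1315*(⅕) = 263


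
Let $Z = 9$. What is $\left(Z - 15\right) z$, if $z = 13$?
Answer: $-78$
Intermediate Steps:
$\left(Z - 15\right) z = \left(9 - 15\right) 13 = \left(-6\right) 13 = -78$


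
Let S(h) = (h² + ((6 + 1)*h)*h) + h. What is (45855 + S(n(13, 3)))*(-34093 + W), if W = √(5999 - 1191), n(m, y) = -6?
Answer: -1572948741 + 92274*√1202 ≈ -1.5697e+9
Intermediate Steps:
W = 2*√1202 (W = √4808 = 2*√1202 ≈ 69.340)
S(h) = h + 8*h² (S(h) = (h² + (7*h)*h) + h = (h² + 7*h²) + h = 8*h² + h = h + 8*h²)
(45855 + S(n(13, 3)))*(-34093 + W) = (45855 - 6*(1 + 8*(-6)))*(-34093 + 2*√1202) = (45855 - 6*(1 - 48))*(-34093 + 2*√1202) = (45855 - 6*(-47))*(-34093 + 2*√1202) = (45855 + 282)*(-34093 + 2*√1202) = 46137*(-34093 + 2*√1202) = -1572948741 + 92274*√1202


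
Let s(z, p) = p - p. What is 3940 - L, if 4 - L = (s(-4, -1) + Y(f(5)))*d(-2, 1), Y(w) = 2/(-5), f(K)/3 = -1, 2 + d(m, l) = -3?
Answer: 3938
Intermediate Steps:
d(m, l) = -5 (d(m, l) = -2 - 3 = -5)
f(K) = -3 (f(K) = 3*(-1) = -3)
s(z, p) = 0
Y(w) = -⅖ (Y(w) = 2*(-⅕) = -⅖)
L = 2 (L = 4 - (0 - ⅖)*(-5) = 4 - (-2)*(-5)/5 = 4 - 1*2 = 4 - 2 = 2)
3940 - L = 3940 - 1*2 = 3940 - 2 = 3938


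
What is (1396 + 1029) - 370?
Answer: 2055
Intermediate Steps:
(1396 + 1029) - 370 = 2425 - 370 = 2055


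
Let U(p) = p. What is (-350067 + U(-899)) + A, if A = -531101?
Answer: -882067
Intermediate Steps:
(-350067 + U(-899)) + A = (-350067 - 899) - 531101 = -350966 - 531101 = -882067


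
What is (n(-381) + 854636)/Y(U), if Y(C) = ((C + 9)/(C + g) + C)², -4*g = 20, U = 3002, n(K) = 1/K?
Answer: 194979244791789/2057402286000635 ≈ 0.094770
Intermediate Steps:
g = -5 (g = -¼*20 = -5)
Y(C) = (C + (9 + C)/(-5 + C))² (Y(C) = ((C + 9)/(C - 5) + C)² = ((9 + C)/(-5 + C) + C)² = (C + (9 + C)/(-5 + C))²)
(n(-381) + 854636)/Y(U) = (1/(-381) + 854636)/(((9 + 3002² - 4*3002)²/(-5 + 3002)²)) = (-1/381 + 854636)/(((9 + 9012004 - 12008)²/2997²)) = 325616315/(381*(((1/8982009)*9000005²))) = 325616315/(381*(((1/8982009)*81000090000025))) = 325616315/(381*(81000090000025/8982009)) = (325616315/381)*(8982009/81000090000025) = 194979244791789/2057402286000635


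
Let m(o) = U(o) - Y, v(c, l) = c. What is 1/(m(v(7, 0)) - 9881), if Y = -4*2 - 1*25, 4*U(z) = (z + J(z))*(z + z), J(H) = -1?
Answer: -1/9827 ≈ -0.00010176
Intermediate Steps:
U(z) = z*(-1 + z)/2 (U(z) = ((z - 1)*(z + z))/4 = ((-1 + z)*(2*z))/4 = (2*z*(-1 + z))/4 = z*(-1 + z)/2)
Y = -33 (Y = -8 - 25 = -33)
m(o) = 33 + o*(-1 + o)/2 (m(o) = o*(-1 + o)/2 - 1*(-33) = o*(-1 + o)/2 + 33 = 33 + o*(-1 + o)/2)
1/(m(v(7, 0)) - 9881) = 1/((33 + (1/2)*7*(-1 + 7)) - 9881) = 1/((33 + (1/2)*7*6) - 9881) = 1/((33 + 21) - 9881) = 1/(54 - 9881) = 1/(-9827) = -1/9827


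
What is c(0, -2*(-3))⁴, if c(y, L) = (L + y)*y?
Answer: 0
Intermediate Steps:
c(y, L) = y*(L + y)
c(0, -2*(-3))⁴ = (0*(-2*(-3) + 0))⁴ = (0*(6 + 0))⁴ = (0*6)⁴ = 0⁴ = 0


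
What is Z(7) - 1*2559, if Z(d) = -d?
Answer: -2566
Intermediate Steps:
Z(7) - 1*2559 = -1*7 - 1*2559 = -7 - 2559 = -2566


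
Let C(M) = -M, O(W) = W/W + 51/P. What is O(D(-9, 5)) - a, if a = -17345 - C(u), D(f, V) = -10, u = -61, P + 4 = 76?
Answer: 417785/24 ≈ 17408.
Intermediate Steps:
P = 72 (P = -4 + 76 = 72)
O(W) = 41/24 (O(W) = W/W + 51/72 = 1 + 51*(1/72) = 1 + 17/24 = 41/24)
a = -17406 (a = -17345 - (-1)*(-61) = -17345 - 1*61 = -17345 - 61 = -17406)
O(D(-9, 5)) - a = 41/24 - 1*(-17406) = 41/24 + 17406 = 417785/24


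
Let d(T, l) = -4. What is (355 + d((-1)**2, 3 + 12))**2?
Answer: 123201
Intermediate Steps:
(355 + d((-1)**2, 3 + 12))**2 = (355 - 4)**2 = 351**2 = 123201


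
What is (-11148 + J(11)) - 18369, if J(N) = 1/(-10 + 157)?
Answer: -4338998/147 ≈ -29517.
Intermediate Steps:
J(N) = 1/147
(-11148 + J(11)) - 18369 = (-11148 + 1/147) - 18369 = -1638755/147 - 18369 = -4338998/147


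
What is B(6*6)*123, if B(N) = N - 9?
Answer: 3321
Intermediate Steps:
B(N) = -9 + N
B(6*6)*123 = (-9 + 6*6)*123 = (-9 + 36)*123 = 27*123 = 3321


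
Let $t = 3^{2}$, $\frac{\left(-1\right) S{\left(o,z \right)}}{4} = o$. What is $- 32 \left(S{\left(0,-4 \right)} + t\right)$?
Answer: $-288$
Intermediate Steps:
$S{\left(o,z \right)} = - 4 o$
$t = 9$
$- 32 \left(S{\left(0,-4 \right)} + t\right) = - 32 \left(\left(-4\right) 0 + 9\right) = - 32 \left(0 + 9\right) = \left(-32\right) 9 = -288$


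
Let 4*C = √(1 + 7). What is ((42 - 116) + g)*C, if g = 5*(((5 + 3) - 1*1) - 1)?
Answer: -22*√2 ≈ -31.113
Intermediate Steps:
g = 30 (g = 5*((8 - 1) - 1) = 5*(7 - 1) = 5*6 = 30)
C = √2/2 (C = √(1 + 7)/4 = √8/4 = (2*√2)/4 = √2/2 ≈ 0.70711)
((42 - 116) + g)*C = ((42 - 116) + 30)*(√2/2) = (-74 + 30)*(√2/2) = -22*√2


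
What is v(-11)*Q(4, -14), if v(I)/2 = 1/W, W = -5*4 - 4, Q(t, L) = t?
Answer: -1/3 ≈ -0.33333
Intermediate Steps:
W = -24 (W = -20 - 4 = -24)
v(I) = -1/12 (v(I) = 2/(-24) = 2*(-1/24) = -1/12)
v(-11)*Q(4, -14) = -1/12*4 = -1/3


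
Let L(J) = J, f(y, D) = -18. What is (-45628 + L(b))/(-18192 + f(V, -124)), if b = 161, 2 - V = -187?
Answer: 45467/18210 ≈ 2.4968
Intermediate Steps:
V = 189 (V = 2 - 1*(-187) = 2 + 187 = 189)
(-45628 + L(b))/(-18192 + f(V, -124)) = (-45628 + 161)/(-18192 - 18) = -45467/(-18210) = -45467*(-1/18210) = 45467/18210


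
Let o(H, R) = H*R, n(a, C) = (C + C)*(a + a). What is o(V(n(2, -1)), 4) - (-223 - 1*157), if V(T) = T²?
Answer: 636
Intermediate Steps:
n(a, C) = 4*C*a (n(a, C) = (2*C)*(2*a) = 4*C*a)
o(V(n(2, -1)), 4) - (-223 - 1*157) = (4*(-1)*2)²*4 - (-223 - 1*157) = (-8)²*4 - (-223 - 157) = 64*4 - 1*(-380) = 256 + 380 = 636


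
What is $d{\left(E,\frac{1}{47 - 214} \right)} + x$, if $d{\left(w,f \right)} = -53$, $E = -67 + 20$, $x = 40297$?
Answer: $40244$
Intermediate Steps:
$E = -47$
$d{\left(E,\frac{1}{47 - 214} \right)} + x = -53 + 40297 = 40244$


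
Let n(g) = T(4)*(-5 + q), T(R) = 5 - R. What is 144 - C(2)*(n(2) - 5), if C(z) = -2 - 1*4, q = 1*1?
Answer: 90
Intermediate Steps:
q = 1
C(z) = -6 (C(z) = -2 - 4 = -6)
n(g) = -4 (n(g) = (5 - 1*4)*(-5 + 1) = (5 - 4)*(-4) = 1*(-4) = -4)
144 - C(2)*(n(2) - 5) = 144 - (-6)*(-4 - 5) = 144 - (-6)*(-9) = 144 - 1*54 = 144 - 54 = 90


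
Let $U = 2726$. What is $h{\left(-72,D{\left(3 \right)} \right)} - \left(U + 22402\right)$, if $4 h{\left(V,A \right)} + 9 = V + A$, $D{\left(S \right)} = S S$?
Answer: $-25146$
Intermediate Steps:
$D{\left(S \right)} = S^{2}$
$h{\left(V,A \right)} = - \frac{9}{4} + \frac{A}{4} + \frac{V}{4}$ ($h{\left(V,A \right)} = - \frac{9}{4} + \frac{V + A}{4} = - \frac{9}{4} + \frac{A + V}{4} = - \frac{9}{4} + \left(\frac{A}{4} + \frac{V}{4}\right) = - \frac{9}{4} + \frac{A}{4} + \frac{V}{4}$)
$h{\left(-72,D{\left(3 \right)} \right)} - \left(U + 22402\right) = \left(- \frac{9}{4} + \frac{3^{2}}{4} + \frac{1}{4} \left(-72\right)\right) - \left(2726 + 22402\right) = \left(- \frac{9}{4} + \frac{1}{4} \cdot 9 - 18\right) - 25128 = \left(- \frac{9}{4} + \frac{9}{4} - 18\right) - 25128 = -18 - 25128 = -25146$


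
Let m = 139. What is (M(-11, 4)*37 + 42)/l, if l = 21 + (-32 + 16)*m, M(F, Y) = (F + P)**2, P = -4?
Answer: -8367/2203 ≈ -3.7980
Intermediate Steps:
M(F, Y) = (-4 + F)**2 (M(F, Y) = (F - 4)**2 = (-4 + F)**2)
l = -2203 (l = 21 + (-32 + 16)*139 = 21 - 16*139 = 21 - 2224 = -2203)
(M(-11, 4)*37 + 42)/l = ((-4 - 11)**2*37 + 42)/(-2203) = ((-15)**2*37 + 42)*(-1/2203) = (225*37 + 42)*(-1/2203) = (8325 + 42)*(-1/2203) = 8367*(-1/2203) = -8367/2203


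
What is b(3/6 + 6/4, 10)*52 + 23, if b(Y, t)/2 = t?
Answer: 1063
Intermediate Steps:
b(Y, t) = 2*t
b(3/6 + 6/4, 10)*52 + 23 = (2*10)*52 + 23 = 20*52 + 23 = 1040 + 23 = 1063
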